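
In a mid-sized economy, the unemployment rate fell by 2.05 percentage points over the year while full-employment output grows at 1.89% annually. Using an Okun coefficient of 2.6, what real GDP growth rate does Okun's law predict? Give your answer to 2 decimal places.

7.22%

Growth-rate Okun's law: g_Y = g_Y* - β × Δu.
g_Y = 1.89 - 2.6 × (-2.05) = 1.89 + 5.33 = 7.22%, i.e. 7.22% to 2 d.p.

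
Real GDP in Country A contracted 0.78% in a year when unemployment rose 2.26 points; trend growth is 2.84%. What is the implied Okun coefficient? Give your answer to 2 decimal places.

β ≈ 1.60

Growth form: g_Y = g_Y* - β × Δu, so β = (g_Y* - g_Y)/Δu.
β = (2.84 + 0.78)/2.26 = 3.62/2.26 = 1.60.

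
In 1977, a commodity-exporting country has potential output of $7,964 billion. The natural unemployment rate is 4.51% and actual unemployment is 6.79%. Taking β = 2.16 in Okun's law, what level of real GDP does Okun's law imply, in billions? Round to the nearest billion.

Unemployment gap = 6.79 - 4.51 = 2.28 points, so the output gap is -2.16 × 2.28 = -4.9248%.
Actual GDP = 7964 × (1 - 4.9248/100) = 7964 × 0.950752 ≈ 7572 billion.

$7,572 billion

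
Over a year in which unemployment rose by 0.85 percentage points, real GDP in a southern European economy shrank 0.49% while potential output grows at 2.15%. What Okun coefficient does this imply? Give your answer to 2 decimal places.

β ≈ 3.11

Growth form: g_Y = g_Y* - β × Δu, so β = (g_Y* - g_Y)/Δu.
β = (2.15 + 0.49)/0.85 = 2.64/0.85 = 3.11.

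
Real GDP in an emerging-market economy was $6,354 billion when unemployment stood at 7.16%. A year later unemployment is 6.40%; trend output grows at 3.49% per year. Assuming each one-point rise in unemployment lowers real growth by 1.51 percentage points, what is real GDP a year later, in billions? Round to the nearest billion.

Δu = 6.4 - 7.16 = -0.76 points.
Okun's law (growth form): g_Y = g_Y* - β × Δu = 3.49 - 1.51 × (-0.76) = 3.49 + 1.1476 = 4.6376%.
Real GDP in the next year = 6354 × (1 + 4.6376/100) = 6354 × 1.046376 ≈ 6649 billion.

$6,649 billion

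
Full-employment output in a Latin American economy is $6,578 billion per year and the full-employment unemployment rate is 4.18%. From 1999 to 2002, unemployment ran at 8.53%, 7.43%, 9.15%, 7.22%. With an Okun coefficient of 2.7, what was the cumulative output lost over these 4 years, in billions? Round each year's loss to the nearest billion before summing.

$2,773 billion

Year 1999: gap = -2.7 × (8.53 - 4.18) = -11.745%, loss ≈ 6578 × 11.745/100 ≈ 773.
Year 2000: gap = -2.7 × (7.43 - 4.18) = -8.775%, loss ≈ 6578 × 8.775/100 ≈ 577.
Year 2001: gap = -2.7 × (9.15 - 4.18) = -13.419%, loss ≈ 6578 × 13.419/100 ≈ 883.
Year 2002: gap = -2.7 × (7.22 - 4.18) = -8.208%, loss ≈ 6578 × 8.208/100 ≈ 540.
Total lost output = 773 + 577 + 883 + 540 = 2773 billion.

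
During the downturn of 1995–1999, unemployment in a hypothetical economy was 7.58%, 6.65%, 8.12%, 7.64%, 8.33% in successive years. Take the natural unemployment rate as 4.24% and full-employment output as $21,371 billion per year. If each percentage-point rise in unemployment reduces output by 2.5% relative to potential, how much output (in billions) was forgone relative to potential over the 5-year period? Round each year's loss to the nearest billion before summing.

$9,147 billion

Year 1995: gap = -2.5 × (7.58 - 4.24) = -8.35%, loss ≈ 21371 × 8.35/100 ≈ 1784.
Year 1996: gap = -2.5 × (6.65 - 4.24) = -6.025%, loss ≈ 21371 × 6.025/100 ≈ 1288.
Year 1997: gap = -2.5 × (8.12 - 4.24) = -9.7%, loss ≈ 21371 × 9.7/100 ≈ 2073.
Year 1998: gap = -2.5 × (7.64 - 4.24) = -8.5%, loss ≈ 21371 × 8.5/100 ≈ 1817.
Year 1999: gap = -2.5 × (8.33 - 4.24) = -10.225%, loss ≈ 21371 × 10.225/100 ≈ 2185.
Total lost output = 1784 + 1288 + 2073 + 1817 + 2185 = 9147 billion.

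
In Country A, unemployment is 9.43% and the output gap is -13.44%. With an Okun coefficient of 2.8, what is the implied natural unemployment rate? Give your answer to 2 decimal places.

4.63%

From Okun's law, u - u* = -(output gap)/β = -(-13.44)/2.8 = 4.8 points.
So u* = 9.43 - 4.8 = 4.63%.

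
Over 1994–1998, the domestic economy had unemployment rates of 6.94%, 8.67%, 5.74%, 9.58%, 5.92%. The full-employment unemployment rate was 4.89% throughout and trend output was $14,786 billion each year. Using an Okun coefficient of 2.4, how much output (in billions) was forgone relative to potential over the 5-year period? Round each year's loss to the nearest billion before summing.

$4,400 billion

Year 1994: gap = -2.4 × (6.94 - 4.89) = -4.92%, loss ≈ 14786 × 4.92/100 ≈ 727.
Year 1995: gap = -2.4 × (8.67 - 4.89) = -9.072%, loss ≈ 14786 × 9.072/100 ≈ 1341.
Year 1996: gap = -2.4 × (5.74 - 4.89) = -2.04%, loss ≈ 14786 × 2.04/100 ≈ 302.
Year 1997: gap = -2.4 × (9.58 - 4.89) = -11.256%, loss ≈ 14786 × 11.256/100 ≈ 1664.
Year 1998: gap = -2.4 × (5.92 - 4.89) = -2.472%, loss ≈ 14786 × 2.472/100 ≈ 366.
Total lost output = 727 + 1341 + 302 + 1664 + 366 = 4400 billion.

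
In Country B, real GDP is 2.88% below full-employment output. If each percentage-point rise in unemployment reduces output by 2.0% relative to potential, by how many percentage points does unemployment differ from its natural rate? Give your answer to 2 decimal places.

1.44 percentage points

Okun's law: output gap = -β × (u - u*), so u - u* = -(output gap)/β.
u - u* = -(-2.88)/2.0 = 1.44 percentage points.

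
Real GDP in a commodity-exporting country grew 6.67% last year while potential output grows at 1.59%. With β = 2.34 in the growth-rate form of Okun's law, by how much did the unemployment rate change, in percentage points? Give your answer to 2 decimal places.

-2.17 percentage points

Growth-rate Okun's law: g_Y = g_Y* - β × Δu, so Δu = (g_Y* - g_Y)/β.
Δu = (1.59 - 6.67)/2.34 = -5.08/2.34 = -2.17 percentage points.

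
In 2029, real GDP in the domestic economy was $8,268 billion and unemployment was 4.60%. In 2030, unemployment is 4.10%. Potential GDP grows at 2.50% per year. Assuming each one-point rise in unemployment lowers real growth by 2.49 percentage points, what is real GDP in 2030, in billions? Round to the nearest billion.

$8,578 billion

Δu = 4.1 - 4.6 = -0.5 points.
Okun's law (growth form): g_Y = g_Y* - β × Δu = 2.50 - 2.49 × (-0.50) = 2.5 + 1.245 = 3.745%.
Real GDP in the next year = 8268 × (1 + 3.745/100) = 8268 × 1.03745 ≈ 8578 billion.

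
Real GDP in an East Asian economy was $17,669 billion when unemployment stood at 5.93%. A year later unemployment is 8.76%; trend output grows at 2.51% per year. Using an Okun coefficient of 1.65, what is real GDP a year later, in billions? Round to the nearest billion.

Δu = 8.76 - 5.93 = 2.83 points.
Okun's law (growth form): g_Y = g_Y* - β × Δu = 2.51 - 1.65 × (2.83) = 2.51 - 4.6695 = -2.1595%.
Real GDP in the next year = 17669 × (1 - 2.1595/100) = 17669 × 0.978405 ≈ 17287 billion.

$17,287 billion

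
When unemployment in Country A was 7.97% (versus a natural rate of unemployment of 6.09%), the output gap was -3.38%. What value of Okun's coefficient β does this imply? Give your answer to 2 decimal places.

Okun's law: output gap = -β × (u - u*).
-3.38 = -β × (7.97 - 6.09) = -β × 1.88, so β = 3.38/1.88 = 1.80.

β ≈ 1.80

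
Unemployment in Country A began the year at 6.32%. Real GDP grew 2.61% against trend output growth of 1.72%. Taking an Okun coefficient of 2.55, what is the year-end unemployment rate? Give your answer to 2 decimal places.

Growth-rate Okun's law: g_Y = g_Y* - β × Δu, so Δu = (g_Y* - g_Y)/β.
Δu = (1.72 - 2.61)/2.55 = -0.89/2.55 = -0.35 percentage points.
Year-end unemployment = 6.32 - 0.35 = 5.97%.

5.97%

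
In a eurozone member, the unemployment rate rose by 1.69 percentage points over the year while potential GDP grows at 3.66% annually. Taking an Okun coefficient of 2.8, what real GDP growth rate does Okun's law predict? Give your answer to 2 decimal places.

-1.07%

Growth-rate Okun's law: g_Y = g_Y* - β × Δu.
g_Y = 3.66 - 2.8 × (1.69) = 3.66 - 4.732 = -1.072%, i.e. -1.07% to 2 d.p.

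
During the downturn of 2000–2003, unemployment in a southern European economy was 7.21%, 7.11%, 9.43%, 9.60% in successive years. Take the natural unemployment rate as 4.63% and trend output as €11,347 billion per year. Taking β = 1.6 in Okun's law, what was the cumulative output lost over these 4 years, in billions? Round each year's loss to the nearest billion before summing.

€2,691 billion

Year 2000: gap = -1.6 × (7.21 - 4.63) = -4.128%, loss ≈ 11347 × 4.128/100 ≈ 468.
Year 2001: gap = -1.6 × (7.11 - 4.63) = -3.968%, loss ≈ 11347 × 3.968/100 ≈ 450.
Year 2002: gap = -1.6 × (9.43 - 4.63) = -7.68%, loss ≈ 11347 × 7.68/100 ≈ 871.
Year 2003: gap = -1.6 × (9.6 - 4.63) = -7.952%, loss ≈ 11347 × 7.952/100 ≈ 902.
Total lost output = 468 + 450 + 871 + 902 = 2691 billion.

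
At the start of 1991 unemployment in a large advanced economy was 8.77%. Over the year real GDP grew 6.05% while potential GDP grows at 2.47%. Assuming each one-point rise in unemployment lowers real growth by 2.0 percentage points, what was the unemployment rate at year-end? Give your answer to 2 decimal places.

Growth-rate Okun's law: g_Y = g_Y* - β × Δu, so Δu = (g_Y* - g_Y)/β.
Δu = (2.47 - 6.05)/2.0 = -3.58/2.0 = -1.79 percentage points.
Year-end unemployment = 8.77 - 1.79 = 6.98%.

6.98%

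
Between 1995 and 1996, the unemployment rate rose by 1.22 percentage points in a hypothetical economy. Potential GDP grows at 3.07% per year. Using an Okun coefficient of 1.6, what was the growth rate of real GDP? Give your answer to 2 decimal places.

Growth-rate Okun's law: g_Y = g_Y* - β × Δu.
g_Y = 3.07 - 1.6 × (1.22) = 3.07 - 1.952 = 1.118%, i.e. 1.12% to 2 d.p.

1.12%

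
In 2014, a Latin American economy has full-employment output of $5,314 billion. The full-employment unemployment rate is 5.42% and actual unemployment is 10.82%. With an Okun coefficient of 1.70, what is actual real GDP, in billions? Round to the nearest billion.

$4,826 billion

Unemployment gap = 10.82 - 5.42 = 5.4 points, so the output gap is -1.7 × 5.4 = -9.18%.
Actual GDP = 5314 × (1 - 9.18/100) = 5314 × 0.9082 ≈ 4826 billion.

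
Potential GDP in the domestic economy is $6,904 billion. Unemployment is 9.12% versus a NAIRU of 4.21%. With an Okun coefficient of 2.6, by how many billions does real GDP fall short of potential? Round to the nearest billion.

$881 billion

Output gap = -2.6 × (9.12 - 4.21) = -2.6 × 4.91 = -12.766%.
Actual GDP ≈ 6904 × 0.87234 ≈ 6023 billion, so the shortfall is 6904 - 6023 = 881 billion.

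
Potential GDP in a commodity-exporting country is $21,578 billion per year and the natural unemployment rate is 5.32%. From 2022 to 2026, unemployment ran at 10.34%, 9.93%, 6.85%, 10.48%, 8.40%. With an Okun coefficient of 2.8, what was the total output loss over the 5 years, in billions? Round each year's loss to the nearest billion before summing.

Year 2022: gap = -2.8 × (10.34 - 5.32) = -14.056%, loss ≈ 21578 × 14.056/100 ≈ 3033.
Year 2023: gap = -2.8 × (9.93 - 5.32) = -12.908%, loss ≈ 21578 × 12.908/100 ≈ 2785.
Year 2024: gap = -2.8 × (6.85 - 5.32) = -4.284%, loss ≈ 21578 × 4.284/100 ≈ 924.
Year 2025: gap = -2.8 × (10.48 - 5.32) = -14.448%, loss ≈ 21578 × 14.448/100 ≈ 3118.
Year 2026: gap = -2.8 × (8.4 - 5.32) = -8.624%, loss ≈ 21578 × 8.624/100 ≈ 1861.
Total lost output = 3033 + 2785 + 924 + 3118 + 1861 = 11721 billion.

$11,721 billion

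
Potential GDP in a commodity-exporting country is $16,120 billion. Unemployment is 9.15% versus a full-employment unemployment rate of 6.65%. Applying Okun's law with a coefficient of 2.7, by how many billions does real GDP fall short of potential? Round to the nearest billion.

$1,088 billion

Output gap = -2.7 × (9.15 - 6.65) = -2.7 × 2.5 = -6.75%.
Actual GDP ≈ 16120 × 0.9325 ≈ 15032 billion, so the shortfall is 16120 - 15032 = 1088 billion.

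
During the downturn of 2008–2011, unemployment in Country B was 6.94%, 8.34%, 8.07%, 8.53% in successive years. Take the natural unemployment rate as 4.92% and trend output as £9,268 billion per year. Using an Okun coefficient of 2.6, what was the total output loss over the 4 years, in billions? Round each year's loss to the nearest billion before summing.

£2,940 billion

Year 2008: gap = -2.6 × (6.94 - 4.92) = -5.252%, loss ≈ 9268 × 5.252/100 ≈ 487.
Year 2009: gap = -2.6 × (8.34 - 4.92) = -8.892%, loss ≈ 9268 × 8.892/100 ≈ 824.
Year 2010: gap = -2.6 × (8.07 - 4.92) = -8.19%, loss ≈ 9268 × 8.19/100 ≈ 759.
Year 2011: gap = -2.6 × (8.53 - 4.92) = -9.386%, loss ≈ 9268 × 9.386/100 ≈ 870.
Total lost output = 487 + 824 + 759 + 870 = 2940 billion.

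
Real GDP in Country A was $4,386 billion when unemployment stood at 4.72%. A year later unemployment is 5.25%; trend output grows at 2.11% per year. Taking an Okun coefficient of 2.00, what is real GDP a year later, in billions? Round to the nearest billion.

Δu = 5.25 - 4.72 = 0.53 points.
Okun's law (growth form): g_Y = g_Y* - β × Δu = 2.11 - 2.00 × (0.53) = 2.11 - 1.06 = 1.05%.
Real GDP in the next year = 4386 × (1 + 1.05/100) = 4386 × 1.0105 ≈ 4432 billion.

$4,432 billion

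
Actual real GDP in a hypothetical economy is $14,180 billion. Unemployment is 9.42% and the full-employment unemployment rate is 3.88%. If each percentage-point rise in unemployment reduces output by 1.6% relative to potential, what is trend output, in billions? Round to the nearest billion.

Unemployment gap = 9.42 - 3.88 = 5.54 points, so output gap = -1.6 × 5.54 = -8.864%.
Since Y = Y* × (1 + gap/100), Y* = 14180/0.91136 ≈ 15559 billion.

$15,559 billion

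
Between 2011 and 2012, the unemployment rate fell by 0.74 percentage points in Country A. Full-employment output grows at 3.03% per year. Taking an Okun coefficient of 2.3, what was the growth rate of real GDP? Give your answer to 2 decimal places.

4.73%

Growth-rate Okun's law: g_Y = g_Y* - β × Δu.
g_Y = 3.03 - 2.3 × (-0.74) = 3.03 + 1.702 = 4.732%, i.e. 4.73% to 2 d.p.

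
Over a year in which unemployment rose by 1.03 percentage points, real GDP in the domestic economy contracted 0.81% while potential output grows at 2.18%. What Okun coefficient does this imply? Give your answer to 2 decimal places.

β ≈ 2.90

Growth form: g_Y = g_Y* - β × Δu, so β = (g_Y* - g_Y)/Δu.
β = (2.18 + 0.81)/1.03 = 2.99/1.03 = 2.90.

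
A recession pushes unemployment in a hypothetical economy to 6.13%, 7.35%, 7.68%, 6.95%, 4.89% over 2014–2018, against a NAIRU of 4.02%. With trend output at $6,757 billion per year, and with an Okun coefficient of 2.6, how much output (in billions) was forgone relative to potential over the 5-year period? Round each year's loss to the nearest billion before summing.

$2,267 billion

Year 2014: gap = -2.6 × (6.13 - 4.02) = -5.486%, loss ≈ 6757 × 5.486/100 ≈ 371.
Year 2015: gap = -2.6 × (7.35 - 4.02) = -8.658%, loss ≈ 6757 × 8.658/100 ≈ 585.
Year 2016: gap = -2.6 × (7.68 - 4.02) = -9.516%, loss ≈ 6757 × 9.516/100 ≈ 643.
Year 2017: gap = -2.6 × (6.95 - 4.02) = -7.618%, loss ≈ 6757 × 7.618/100 ≈ 515.
Year 2018: gap = -2.6 × (4.89 - 4.02) = -2.262%, loss ≈ 6757 × 2.262/100 ≈ 153.
Total lost output = 371 + 585 + 643 + 515 + 153 = 2267 billion.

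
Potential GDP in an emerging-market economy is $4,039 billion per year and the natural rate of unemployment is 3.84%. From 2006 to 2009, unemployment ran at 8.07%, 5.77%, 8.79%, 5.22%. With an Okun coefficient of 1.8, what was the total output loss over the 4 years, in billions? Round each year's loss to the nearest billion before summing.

$908 billion

Year 2006: gap = -1.8 × (8.07 - 3.84) = -7.614%, loss ≈ 4039 × 7.614/100 ≈ 308.
Year 2007: gap = -1.8 × (5.77 - 3.84) = -3.474%, loss ≈ 4039 × 3.474/100 ≈ 140.
Year 2008: gap = -1.8 × (8.79 - 3.84) = -8.91%, loss ≈ 4039 × 8.91/100 ≈ 360.
Year 2009: gap = -1.8 × (5.22 - 3.84) = -2.484%, loss ≈ 4039 × 2.484/100 ≈ 100.
Total lost output = 308 + 140 + 360 + 100 = 908 billion.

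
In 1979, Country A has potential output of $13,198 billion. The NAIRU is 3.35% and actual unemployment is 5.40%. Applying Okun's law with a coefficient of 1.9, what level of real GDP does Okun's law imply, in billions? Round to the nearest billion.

$12,684 billion

Unemployment gap = 5.4 - 3.35 = 2.05 points, so the output gap is -1.9 × 2.05 = -3.895%.
Actual GDP = 13198 × (1 - 3.895/100) = 13198 × 0.96105 ≈ 12684 billion.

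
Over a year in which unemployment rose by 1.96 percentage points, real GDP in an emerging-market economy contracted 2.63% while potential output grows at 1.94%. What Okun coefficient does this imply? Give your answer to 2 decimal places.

Growth form: g_Y = g_Y* - β × Δu, so β = (g_Y* - g_Y)/Δu.
β = (1.94 + 2.63)/1.96 = 4.57/1.96 = 2.33.

β ≈ 2.33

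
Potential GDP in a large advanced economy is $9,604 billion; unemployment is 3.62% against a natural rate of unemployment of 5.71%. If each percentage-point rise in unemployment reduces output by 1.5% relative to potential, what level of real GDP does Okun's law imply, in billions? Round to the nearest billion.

$9,905 billion

Unemployment gap = 3.62 - 5.71 = -2.09 points, so the output gap is -1.5 × (-2.09) = 3.135%.
Actual GDP = 9604 × (1 + 3.135/100) = 9604 × 1.03135 ≈ 9905 billion.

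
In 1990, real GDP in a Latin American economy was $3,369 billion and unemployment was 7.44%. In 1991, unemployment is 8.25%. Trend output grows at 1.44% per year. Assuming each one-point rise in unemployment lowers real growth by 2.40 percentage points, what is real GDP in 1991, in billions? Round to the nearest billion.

$3,352 billion

Δu = 8.25 - 7.44 = 0.81 points.
Okun's law (growth form): g_Y = g_Y* - β × Δu = 1.44 - 2.40 × (0.81) = 1.44 - 1.944 = -0.504%.
Real GDP in the next year = 3369 × (1 - 0.504/100) = 3369 × 0.99496 ≈ 3352 billion.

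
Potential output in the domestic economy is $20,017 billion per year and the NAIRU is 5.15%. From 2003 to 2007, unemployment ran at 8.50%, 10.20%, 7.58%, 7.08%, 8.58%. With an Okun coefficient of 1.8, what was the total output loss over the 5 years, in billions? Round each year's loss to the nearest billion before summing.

$5,834 billion

Year 2003: gap = -1.8 × (8.5 - 5.15) = -6.03%, loss ≈ 20017 × 6.03/100 ≈ 1207.
Year 2004: gap = -1.8 × (10.2 - 5.15) = -9.09%, loss ≈ 20017 × 9.09/100 ≈ 1820.
Year 2005: gap = -1.8 × (7.58 - 5.15) = -4.374%, loss ≈ 20017 × 4.374/100 ≈ 876.
Year 2006: gap = -1.8 × (7.08 - 5.15) = -3.474%, loss ≈ 20017 × 3.474/100 ≈ 695.
Year 2007: gap = -1.8 × (8.58 - 5.15) = -6.174%, loss ≈ 20017 × 6.174/100 ≈ 1236.
Total lost output = 1207 + 1820 + 876 + 695 + 1236 = 5834 billion.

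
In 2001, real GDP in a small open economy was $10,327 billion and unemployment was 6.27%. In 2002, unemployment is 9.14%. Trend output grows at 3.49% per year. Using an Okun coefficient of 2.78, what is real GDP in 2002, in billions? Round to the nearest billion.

Δu = 9.14 - 6.27 = 2.87 points.
Okun's law (growth form): g_Y = g_Y* - β × Δu = 3.49 - 2.78 × (2.87) = 3.49 - 7.9786 = -4.4886%.
Real GDP in the next year = 10327 × (1 - 4.4886/100) = 10327 × 0.955114 ≈ 9863 billion.

$9,863 billion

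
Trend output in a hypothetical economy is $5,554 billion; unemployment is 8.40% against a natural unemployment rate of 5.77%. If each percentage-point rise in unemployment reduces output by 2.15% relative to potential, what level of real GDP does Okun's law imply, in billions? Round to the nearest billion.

Unemployment gap = 8.4 - 5.77 = 2.63 points, so the output gap is -2.15 × 2.63 = -5.6545%.
Actual GDP = 5554 × (1 - 5.6545/100) = 5554 × 0.943455 ≈ 5240 billion.

$5,240 billion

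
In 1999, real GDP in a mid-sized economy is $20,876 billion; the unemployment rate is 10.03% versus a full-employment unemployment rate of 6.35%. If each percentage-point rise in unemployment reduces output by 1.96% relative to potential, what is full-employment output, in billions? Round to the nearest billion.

Unemployment gap = 10.03 - 6.35 = 3.68 points, so output gap = -1.96 × 3.68 = -7.2128%.
Since Y = Y* × (1 + gap/100), Y* = 20876/0.927872 ≈ 22499 billion.

$22,499 billion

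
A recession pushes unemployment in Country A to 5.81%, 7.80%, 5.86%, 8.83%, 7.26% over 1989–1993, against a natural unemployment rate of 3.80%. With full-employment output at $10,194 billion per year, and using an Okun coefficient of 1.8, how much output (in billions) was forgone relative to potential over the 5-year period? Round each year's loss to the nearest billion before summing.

Year 1989: gap = -1.8 × (5.81 - 3.8) = -3.618%, loss ≈ 10194 × 3.618/100 ≈ 369.
Year 1990: gap = -1.8 × (7.8 - 3.8) = -7.2%, loss ≈ 10194 × 7.2/100 ≈ 734.
Year 1991: gap = -1.8 × (5.86 - 3.8) = -3.708%, loss ≈ 10194 × 3.708/100 ≈ 378.
Year 1992: gap = -1.8 × (8.83 - 3.8) = -9.054%, loss ≈ 10194 × 9.054/100 ≈ 923.
Year 1993: gap = -1.8 × (7.26 - 3.8) = -6.228%, loss ≈ 10194 × 6.228/100 ≈ 635.
Total lost output = 369 + 734 + 378 + 923 + 635 = 3039 billion.

$3,039 billion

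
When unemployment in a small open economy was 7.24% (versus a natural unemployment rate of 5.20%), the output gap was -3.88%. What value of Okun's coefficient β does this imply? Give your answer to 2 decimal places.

Okun's law: output gap = -β × (u - u*).
-3.88 = -β × (7.24 - 5.2) = -β × 2.04, so β = 3.88/2.04 = 1.90.

β ≈ 1.90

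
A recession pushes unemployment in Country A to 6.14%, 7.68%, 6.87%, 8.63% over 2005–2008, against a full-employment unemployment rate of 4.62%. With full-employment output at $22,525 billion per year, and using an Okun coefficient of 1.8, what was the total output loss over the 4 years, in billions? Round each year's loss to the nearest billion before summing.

Year 2005: gap = -1.8 × (6.14 - 4.62) = -2.736%, loss ≈ 22525 × 2.736/100 ≈ 616.
Year 2006: gap = -1.8 × (7.68 - 4.62) = -5.508%, loss ≈ 22525 × 5.508/100 ≈ 1241.
Year 2007: gap = -1.8 × (6.87 - 4.62) = -4.05%, loss ≈ 22525 × 4.05/100 ≈ 912.
Year 2008: gap = -1.8 × (8.63 - 4.62) = -7.218%, loss ≈ 22525 × 7.218/100 ≈ 1626.
Total lost output = 616 + 1241 + 912 + 1626 = 4395 billion.

$4,395 billion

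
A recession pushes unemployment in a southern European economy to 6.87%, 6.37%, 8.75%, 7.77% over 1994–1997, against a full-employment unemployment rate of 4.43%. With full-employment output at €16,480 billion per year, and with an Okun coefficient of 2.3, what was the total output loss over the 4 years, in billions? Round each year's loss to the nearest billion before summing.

Year 1994: gap = -2.3 × (6.87 - 4.43) = -5.612%, loss ≈ 16480 × 5.612/100 ≈ 925.
Year 1995: gap = -2.3 × (6.37 - 4.43) = -4.462%, loss ≈ 16480 × 4.462/100 ≈ 735.
Year 1996: gap = -2.3 × (8.75 - 4.43) = -9.936%, loss ≈ 16480 × 9.936/100 ≈ 1637.
Year 1997: gap = -2.3 × (7.77 - 4.43) = -7.682%, loss ≈ 16480 × 7.682/100 ≈ 1266.
Total lost output = 925 + 735 + 1637 + 1266 = 4563 billion.

€4,563 billion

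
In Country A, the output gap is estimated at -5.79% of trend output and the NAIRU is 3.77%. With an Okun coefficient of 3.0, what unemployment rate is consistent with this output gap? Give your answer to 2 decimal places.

5.70%

From Okun's law, u - u* = -(output gap)/β = -(-5.79)/3.0 = 1.93 points.
So u = 3.77 + 1.93 = 5.70%.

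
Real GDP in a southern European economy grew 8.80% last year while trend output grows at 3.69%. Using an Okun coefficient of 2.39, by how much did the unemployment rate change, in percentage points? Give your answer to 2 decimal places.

Growth-rate Okun's law: g_Y = g_Y* - β × Δu, so Δu = (g_Y* - g_Y)/β.
Δu = (3.69 - 8.8)/2.39 = -5.11/2.39 = -2.14 percentage points.

-2.14 percentage points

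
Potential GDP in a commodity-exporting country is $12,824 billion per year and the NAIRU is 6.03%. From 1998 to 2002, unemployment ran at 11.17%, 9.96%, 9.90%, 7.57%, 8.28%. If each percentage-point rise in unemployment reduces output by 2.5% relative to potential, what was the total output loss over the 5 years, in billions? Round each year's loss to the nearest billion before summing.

Year 1998: gap = -2.5 × (11.17 - 6.03) = -12.85%, loss ≈ 12824 × 12.85/100 ≈ 1648.
Year 1999: gap = -2.5 × (9.96 - 6.03) = -9.825%, loss ≈ 12824 × 9.825/100 ≈ 1260.
Year 2000: gap = -2.5 × (9.9 - 6.03) = -9.675%, loss ≈ 12824 × 9.675/100 ≈ 1241.
Year 2001: gap = -2.5 × (7.57 - 6.03) = -3.85%, loss ≈ 12824 × 3.85/100 ≈ 494.
Year 2002: gap = -2.5 × (8.28 - 6.03) = -5.625%, loss ≈ 12824 × 5.625/100 ≈ 721.
Total lost output = 1648 + 1260 + 1241 + 494 + 721 = 5364 billion.

$5,364 billion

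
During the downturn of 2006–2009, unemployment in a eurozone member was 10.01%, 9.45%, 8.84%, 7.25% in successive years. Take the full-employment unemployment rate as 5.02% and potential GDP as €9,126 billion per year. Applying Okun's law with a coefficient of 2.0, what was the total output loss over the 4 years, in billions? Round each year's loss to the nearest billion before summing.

€2,824 billion

Year 2006: gap = -2.0 × (10.01 - 5.02) = -9.98%, loss ≈ 9126 × 9.98/100 ≈ 911.
Year 2007: gap = -2.0 × (9.45 - 5.02) = -8.86%, loss ≈ 9126 × 8.86/100 ≈ 809.
Year 2008: gap = -2.0 × (8.84 - 5.02) = -7.64%, loss ≈ 9126 × 7.64/100 ≈ 697.
Year 2009: gap = -2.0 × (7.25 - 5.02) = -4.46%, loss ≈ 9126 × 4.46/100 ≈ 407.
Total lost output = 911 + 809 + 697 + 407 = 2824 billion.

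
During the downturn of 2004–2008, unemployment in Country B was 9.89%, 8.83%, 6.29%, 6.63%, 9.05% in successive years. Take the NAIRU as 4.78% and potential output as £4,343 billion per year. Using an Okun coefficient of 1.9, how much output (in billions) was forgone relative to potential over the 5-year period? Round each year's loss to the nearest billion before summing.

Year 2004: gap = -1.9 × (9.89 - 4.78) = -9.709%, loss ≈ 4343 × 9.709/100 ≈ 422.
Year 2005: gap = -1.9 × (8.83 - 4.78) = -7.695%, loss ≈ 4343 × 7.695/100 ≈ 334.
Year 2006: gap = -1.9 × (6.29 - 4.78) = -2.869%, loss ≈ 4343 × 2.869/100 ≈ 125.
Year 2007: gap = -1.9 × (6.63 - 4.78) = -3.515%, loss ≈ 4343 × 3.515/100 ≈ 153.
Year 2008: gap = -1.9 × (9.05 - 4.78) = -8.113%, loss ≈ 4343 × 8.113/100 ≈ 352.
Total lost output = 422 + 334 + 125 + 153 + 352 = 1386 billion.

£1,386 billion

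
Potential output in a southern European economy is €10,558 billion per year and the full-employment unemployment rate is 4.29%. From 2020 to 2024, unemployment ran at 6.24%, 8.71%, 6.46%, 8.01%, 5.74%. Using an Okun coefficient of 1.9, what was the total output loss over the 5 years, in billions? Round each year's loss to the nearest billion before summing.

€2,750 billion

Year 2020: gap = -1.9 × (6.24 - 4.29) = -3.705%, loss ≈ 10558 × 3.705/100 ≈ 391.
Year 2021: gap = -1.9 × (8.71 - 4.29) = -8.398%, loss ≈ 10558 × 8.398/100 ≈ 887.
Year 2022: gap = -1.9 × (6.46 - 4.29) = -4.123%, loss ≈ 10558 × 4.123/100 ≈ 435.
Year 2023: gap = -1.9 × (8.01 - 4.29) = -7.068%, loss ≈ 10558 × 7.068/100 ≈ 746.
Year 2024: gap = -1.9 × (5.74 - 4.29) = -2.755%, loss ≈ 10558 × 2.755/100 ≈ 291.
Total lost output = 391 + 887 + 435 + 746 + 291 = 2750 billion.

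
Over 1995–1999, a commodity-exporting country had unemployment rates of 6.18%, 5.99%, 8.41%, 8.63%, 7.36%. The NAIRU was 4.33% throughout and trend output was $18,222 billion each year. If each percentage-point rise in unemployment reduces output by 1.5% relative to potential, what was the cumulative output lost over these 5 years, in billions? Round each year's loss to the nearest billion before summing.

$4,078 billion

Year 1995: gap = -1.5 × (6.18 - 4.33) = -2.775%, loss ≈ 18222 × 2.775/100 ≈ 506.
Year 1996: gap = -1.5 × (5.99 - 4.33) = -2.49%, loss ≈ 18222 × 2.49/100 ≈ 454.
Year 1997: gap = -1.5 × (8.41 - 4.33) = -6.12%, loss ≈ 18222 × 6.12/100 ≈ 1115.
Year 1998: gap = -1.5 × (8.63 - 4.33) = -6.45%, loss ≈ 18222 × 6.45/100 ≈ 1175.
Year 1999: gap = -1.5 × (7.36 - 4.33) = -4.545%, loss ≈ 18222 × 4.545/100 ≈ 828.
Total lost output = 506 + 454 + 1115 + 1175 + 828 = 4078 billion.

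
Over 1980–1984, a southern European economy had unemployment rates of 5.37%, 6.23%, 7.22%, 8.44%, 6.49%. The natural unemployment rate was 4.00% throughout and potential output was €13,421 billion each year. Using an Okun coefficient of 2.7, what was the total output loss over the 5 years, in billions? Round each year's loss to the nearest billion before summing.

Year 1980: gap = -2.7 × (5.37 - 4) = -3.699%, loss ≈ 13421 × 3.699/100 ≈ 496.
Year 1981: gap = -2.7 × (6.23 - 4) = -6.021%, loss ≈ 13421 × 6.021/100 ≈ 808.
Year 1982: gap = -2.7 × (7.22 - 4) = -8.694%, loss ≈ 13421 × 8.694/100 ≈ 1167.
Year 1983: gap = -2.7 × (8.44 - 4) = -11.988%, loss ≈ 13421 × 11.988/100 ≈ 1609.
Year 1984: gap = -2.7 × (6.49 - 4) = -6.723%, loss ≈ 13421 × 6.723/100 ≈ 902.
Total lost output = 496 + 808 + 1167 + 1609 + 902 = 4982 billion.

€4,982 billion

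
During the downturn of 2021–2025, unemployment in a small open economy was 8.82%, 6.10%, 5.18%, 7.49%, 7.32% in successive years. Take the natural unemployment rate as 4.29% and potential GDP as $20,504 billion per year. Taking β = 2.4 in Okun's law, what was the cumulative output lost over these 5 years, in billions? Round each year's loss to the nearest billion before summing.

Year 2021: gap = -2.4 × (8.82 - 4.29) = -10.872%, loss ≈ 20504 × 10.872/100 ≈ 2229.
Year 2022: gap = -2.4 × (6.1 - 4.29) = -4.344%, loss ≈ 20504 × 4.344/100 ≈ 891.
Year 2023: gap = -2.4 × (5.18 - 4.29) = -2.136%, loss ≈ 20504 × 2.136/100 ≈ 438.
Year 2024: gap = -2.4 × (7.49 - 4.29) = -7.68%, loss ≈ 20504 × 7.68/100 ≈ 1575.
Year 2025: gap = -2.4 × (7.32 - 4.29) = -7.272%, loss ≈ 20504 × 7.272/100 ≈ 1491.
Total lost output = 2229 + 891 + 438 + 1575 + 1491 = 6624 billion.

$6,624 billion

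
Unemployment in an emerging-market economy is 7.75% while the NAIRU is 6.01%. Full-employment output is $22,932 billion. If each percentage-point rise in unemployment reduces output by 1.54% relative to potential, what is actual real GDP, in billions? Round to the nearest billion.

Unemployment gap = 7.75 - 6.01 = 1.74 points, so the output gap is -1.54 × 1.74 = -2.6796%.
Actual GDP = 22932 × (1 - 2.6796/100) = 22932 × 0.973204 ≈ 22318 billion.

$22,318 billion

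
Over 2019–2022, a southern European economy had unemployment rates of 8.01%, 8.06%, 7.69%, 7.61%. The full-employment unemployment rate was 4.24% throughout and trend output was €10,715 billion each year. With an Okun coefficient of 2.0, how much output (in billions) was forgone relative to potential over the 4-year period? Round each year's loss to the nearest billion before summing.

Year 2019: gap = -2.0 × (8.01 - 4.24) = -7.54%, loss ≈ 10715 × 7.54/100 ≈ 808.
Year 2020: gap = -2.0 × (8.06 - 4.24) = -7.64%, loss ≈ 10715 × 7.64/100 ≈ 819.
Year 2021: gap = -2.0 × (7.69 - 4.24) = -6.9%, loss ≈ 10715 × 6.9/100 ≈ 739.
Year 2022: gap = -2.0 × (7.61 - 4.24) = -6.74%, loss ≈ 10715 × 6.74/100 ≈ 722.
Total lost output = 808 + 819 + 739 + 722 = 3088 billion.

€3,088 billion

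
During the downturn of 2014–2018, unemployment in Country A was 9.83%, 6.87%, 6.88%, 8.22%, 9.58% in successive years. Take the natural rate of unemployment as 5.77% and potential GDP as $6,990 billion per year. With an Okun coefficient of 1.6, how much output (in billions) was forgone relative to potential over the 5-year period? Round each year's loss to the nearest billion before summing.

$1,401 billion

Year 2014: gap = -1.6 × (9.83 - 5.77) = -6.496%, loss ≈ 6990 × 6.496/100 ≈ 454.
Year 2015: gap = -1.6 × (6.87 - 5.77) = -1.76%, loss ≈ 6990 × 1.76/100 ≈ 123.
Year 2016: gap = -1.6 × (6.88 - 5.77) = -1.776%, loss ≈ 6990 × 1.776/100 ≈ 124.
Year 2017: gap = -1.6 × (8.22 - 5.77) = -3.92%, loss ≈ 6990 × 3.92/100 ≈ 274.
Year 2018: gap = -1.6 × (9.58 - 5.77) = -6.096%, loss ≈ 6990 × 6.096/100 ≈ 426.
Total lost output = 454 + 123 + 124 + 274 + 426 = 1401 billion.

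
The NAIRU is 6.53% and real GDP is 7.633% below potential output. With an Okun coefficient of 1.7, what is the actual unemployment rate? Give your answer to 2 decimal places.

From Okun's law, u - u* = -(output gap)/β = -(-7.633)/1.7 = 4.49 points.
So u = 6.53 + 4.49 = 11.02%.

11.02%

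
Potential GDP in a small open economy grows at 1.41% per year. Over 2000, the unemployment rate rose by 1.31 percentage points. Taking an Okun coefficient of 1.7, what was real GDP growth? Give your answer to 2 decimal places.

Growth-rate Okun's law: g_Y = g_Y* - β × Δu.
g_Y = 1.41 - 1.7 × (1.31) = 1.41 - 2.227 = -0.817%, i.e. -0.82% to 2 d.p.

-0.82%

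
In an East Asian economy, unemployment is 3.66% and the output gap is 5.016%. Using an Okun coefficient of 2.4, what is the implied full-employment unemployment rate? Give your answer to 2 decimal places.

From Okun's law, u - u* = -(output gap)/β = -(5.016)/2.4 = -2.09 points.
So u* = 3.66 + 2.09 = 5.75%.

5.75%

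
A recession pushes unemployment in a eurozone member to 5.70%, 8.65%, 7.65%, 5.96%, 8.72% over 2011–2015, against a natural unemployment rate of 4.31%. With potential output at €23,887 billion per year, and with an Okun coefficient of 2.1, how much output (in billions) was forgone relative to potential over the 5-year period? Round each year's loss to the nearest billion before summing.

Year 2011: gap = -2.1 × (5.7 - 4.31) = -2.919%, loss ≈ 23887 × 2.919/100 ≈ 697.
Year 2012: gap = -2.1 × (8.65 - 4.31) = -9.114%, loss ≈ 23887 × 9.114/100 ≈ 2177.
Year 2013: gap = -2.1 × (7.65 - 4.31) = -7.014%, loss ≈ 23887 × 7.014/100 ≈ 1675.
Year 2014: gap = -2.1 × (5.96 - 4.31) = -3.465%, loss ≈ 23887 × 3.465/100 ≈ 828.
Year 2015: gap = -2.1 × (8.72 - 4.31) = -9.261%, loss ≈ 23887 × 9.261/100 ≈ 2212.
Total lost output = 697 + 2177 + 1675 + 828 + 2212 = 7589 billion.

€7,589 billion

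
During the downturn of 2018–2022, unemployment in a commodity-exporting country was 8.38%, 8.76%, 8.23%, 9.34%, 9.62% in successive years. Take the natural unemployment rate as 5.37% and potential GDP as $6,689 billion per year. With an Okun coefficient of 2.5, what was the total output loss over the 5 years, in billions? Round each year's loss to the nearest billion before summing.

Year 2018: gap = -2.5 × (8.38 - 5.37) = -7.525%, loss ≈ 6689 × 7.525/100 ≈ 503.
Year 2019: gap = -2.5 × (8.76 - 5.37) = -8.475%, loss ≈ 6689 × 8.475/100 ≈ 567.
Year 2020: gap = -2.5 × (8.23 - 5.37) = -7.15%, loss ≈ 6689 × 7.15/100 ≈ 478.
Year 2021: gap = -2.5 × (9.34 - 5.37) = -9.925%, loss ≈ 6689 × 9.925/100 ≈ 664.
Year 2022: gap = -2.5 × (9.62 - 5.37) = -10.625%, loss ≈ 6689 × 10.625/100 ≈ 711.
Total lost output = 503 + 567 + 478 + 664 + 711 = 2923 billion.

$2,923 billion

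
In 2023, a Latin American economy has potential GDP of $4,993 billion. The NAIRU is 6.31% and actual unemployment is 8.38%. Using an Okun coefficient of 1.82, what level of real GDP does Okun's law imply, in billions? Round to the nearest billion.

Unemployment gap = 8.38 - 6.31 = 2.07 points, so the output gap is -1.82 × 2.07 = -3.7674%.
Actual GDP = 4993 × (1 - 3.7674/100) = 4993 × 0.962326 ≈ 4805 billion.

$4,805 billion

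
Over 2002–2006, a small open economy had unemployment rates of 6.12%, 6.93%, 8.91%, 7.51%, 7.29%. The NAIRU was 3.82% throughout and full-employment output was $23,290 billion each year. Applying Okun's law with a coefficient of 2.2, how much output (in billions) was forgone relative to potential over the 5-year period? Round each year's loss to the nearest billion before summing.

Year 2002: gap = -2.2 × (6.12 - 3.82) = -5.06%, loss ≈ 23290 × 5.06/100 ≈ 1178.
Year 2003: gap = -2.2 × (6.93 - 3.82) = -6.842%, loss ≈ 23290 × 6.842/100 ≈ 1594.
Year 2004: gap = -2.2 × (8.91 - 3.82) = -11.198%, loss ≈ 23290 × 11.198/100 ≈ 2608.
Year 2005: gap = -2.2 × (7.51 - 3.82) = -8.118%, loss ≈ 23290 × 8.118/100 ≈ 1891.
Year 2006: gap = -2.2 × (7.29 - 3.82) = -7.634%, loss ≈ 23290 × 7.634/100 ≈ 1778.
Total lost output = 1178 + 1594 + 2608 + 1891 + 1778 = 9049 billion.

$9,049 billion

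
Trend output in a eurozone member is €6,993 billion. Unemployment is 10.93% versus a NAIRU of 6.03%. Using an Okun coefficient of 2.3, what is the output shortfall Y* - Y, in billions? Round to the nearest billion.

Output gap = -2.3 × (10.93 - 6.03) = -2.3 × 4.9 = -11.27%.
Actual GDP ≈ 6993 × 0.8873 ≈ 6205 billion, so the shortfall is 6993 - 6205 = 788 billion.

€788 billion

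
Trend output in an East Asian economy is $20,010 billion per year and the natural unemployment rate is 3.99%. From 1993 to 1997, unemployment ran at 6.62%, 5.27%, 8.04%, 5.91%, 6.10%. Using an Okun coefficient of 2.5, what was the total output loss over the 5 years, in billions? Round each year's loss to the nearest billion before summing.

$5,998 billion

Year 1993: gap = -2.5 × (6.62 - 3.99) = -6.575%, loss ≈ 20010 × 6.575/100 ≈ 1316.
Year 1994: gap = -2.5 × (5.27 - 3.99) = -3.2%, loss ≈ 20010 × 3.2/100 ≈ 640.
Year 1995: gap = -2.5 × (8.04 - 3.99) = -10.125%, loss ≈ 20010 × 10.125/100 ≈ 2026.
Year 1996: gap = -2.5 × (5.91 - 3.99) = -4.8%, loss ≈ 20010 × 4.8/100 ≈ 960.
Year 1997: gap = -2.5 × (6.1 - 3.99) = -5.275%, loss ≈ 20010 × 5.275/100 ≈ 1056.
Total lost output = 1316 + 640 + 2026 + 960 + 1056 = 5998 billion.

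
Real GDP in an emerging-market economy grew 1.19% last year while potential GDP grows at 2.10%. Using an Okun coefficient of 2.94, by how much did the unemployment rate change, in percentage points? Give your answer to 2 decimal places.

0.31 percentage points

Growth-rate Okun's law: g_Y = g_Y* - β × Δu, so Δu = (g_Y* - g_Y)/β.
Δu = (2.1 - 1.19)/2.94 = 0.91/2.94 = 0.31 percentage points.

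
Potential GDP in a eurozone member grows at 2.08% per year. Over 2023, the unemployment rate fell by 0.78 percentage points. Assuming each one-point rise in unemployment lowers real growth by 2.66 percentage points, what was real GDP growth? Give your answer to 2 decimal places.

Growth-rate Okun's law: g_Y = g_Y* - β × Δu.
g_Y = 2.08 - 2.66 × (-0.78) = 2.08 + 2.0748 = 4.1548%, i.e. 4.15% to 2 d.p.

4.15%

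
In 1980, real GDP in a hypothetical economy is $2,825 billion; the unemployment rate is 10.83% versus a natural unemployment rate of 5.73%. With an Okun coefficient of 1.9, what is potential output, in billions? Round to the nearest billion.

Unemployment gap = 10.83 - 5.73 = 5.1 points, so output gap = -1.9 × 5.1 = -9.69%.
Since Y = Y* × (1 + gap/100), Y* = 2825/0.9031 ≈ 3128 billion.

$3,128 billion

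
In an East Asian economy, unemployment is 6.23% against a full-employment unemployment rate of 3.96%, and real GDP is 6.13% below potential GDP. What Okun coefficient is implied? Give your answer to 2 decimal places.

β ≈ 2.70

Okun's law: output gap = -β × (u - u*).
-6.13 = -β × (6.23 - 3.96) = -β × 2.27, so β = 6.13/2.27 = 2.70.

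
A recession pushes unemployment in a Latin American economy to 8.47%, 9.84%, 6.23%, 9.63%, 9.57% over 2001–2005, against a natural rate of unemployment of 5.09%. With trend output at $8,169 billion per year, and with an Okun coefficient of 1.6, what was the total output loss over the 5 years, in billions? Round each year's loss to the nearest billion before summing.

$2,391 billion

Year 2001: gap = -1.6 × (8.47 - 5.09) = -5.408%, loss ≈ 8169 × 5.408/100 ≈ 442.
Year 2002: gap = -1.6 × (9.84 - 5.09) = -7.6%, loss ≈ 8169 × 7.6/100 ≈ 621.
Year 2003: gap = -1.6 × (6.23 - 5.09) = -1.824%, loss ≈ 8169 × 1.824/100 ≈ 149.
Year 2004: gap = -1.6 × (9.63 - 5.09) = -7.264%, loss ≈ 8169 × 7.264/100 ≈ 593.
Year 2005: gap = -1.6 × (9.57 - 5.09) = -7.168%, loss ≈ 8169 × 7.168/100 ≈ 586.
Total lost output = 442 + 621 + 149 + 593 + 586 = 2391 billion.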